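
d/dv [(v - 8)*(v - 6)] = 2*v - 14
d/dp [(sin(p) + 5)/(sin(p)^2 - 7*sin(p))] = (-cos(p) - 10/tan(p) + 35*cos(p)/sin(p)^2)/(sin(p) - 7)^2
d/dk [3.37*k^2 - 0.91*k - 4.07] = 6.74*k - 0.91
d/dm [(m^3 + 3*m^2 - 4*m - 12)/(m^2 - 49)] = (m^4 - 143*m^2 - 270*m + 196)/(m^4 - 98*m^2 + 2401)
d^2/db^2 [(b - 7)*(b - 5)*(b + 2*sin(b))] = -2*b^2*sin(b) + 24*b*sin(b) + 8*b*cos(b) + 6*b - 66*sin(b) - 48*cos(b) - 24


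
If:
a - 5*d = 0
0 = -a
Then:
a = 0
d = 0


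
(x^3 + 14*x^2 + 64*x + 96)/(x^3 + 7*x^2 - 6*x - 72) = (x + 4)/(x - 3)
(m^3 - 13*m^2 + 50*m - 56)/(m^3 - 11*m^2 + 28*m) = (m - 2)/m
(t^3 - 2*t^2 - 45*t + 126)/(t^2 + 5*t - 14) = (t^2 - 9*t + 18)/(t - 2)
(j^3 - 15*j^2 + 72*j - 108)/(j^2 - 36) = (j^2 - 9*j + 18)/(j + 6)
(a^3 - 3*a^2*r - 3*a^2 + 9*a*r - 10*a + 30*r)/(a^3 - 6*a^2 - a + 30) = (a - 3*r)/(a - 3)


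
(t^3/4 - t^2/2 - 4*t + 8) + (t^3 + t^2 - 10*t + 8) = 5*t^3/4 + t^2/2 - 14*t + 16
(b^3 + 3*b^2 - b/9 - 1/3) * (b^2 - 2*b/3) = b^5 + 7*b^4/3 - 19*b^3/9 - 7*b^2/27 + 2*b/9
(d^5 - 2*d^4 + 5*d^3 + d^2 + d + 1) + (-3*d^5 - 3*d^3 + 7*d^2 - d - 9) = -2*d^5 - 2*d^4 + 2*d^3 + 8*d^2 - 8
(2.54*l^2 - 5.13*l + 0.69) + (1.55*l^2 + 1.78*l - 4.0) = 4.09*l^2 - 3.35*l - 3.31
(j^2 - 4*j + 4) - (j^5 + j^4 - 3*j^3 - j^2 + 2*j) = -j^5 - j^4 + 3*j^3 + 2*j^2 - 6*j + 4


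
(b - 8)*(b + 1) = b^2 - 7*b - 8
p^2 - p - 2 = (p - 2)*(p + 1)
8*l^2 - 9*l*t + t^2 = (-8*l + t)*(-l + t)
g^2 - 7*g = g*(g - 7)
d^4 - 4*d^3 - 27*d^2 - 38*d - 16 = (d - 8)*(d + 1)^2*(d + 2)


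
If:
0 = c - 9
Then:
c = 9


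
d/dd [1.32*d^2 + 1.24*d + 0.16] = 2.64*d + 1.24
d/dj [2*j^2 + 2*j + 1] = 4*j + 2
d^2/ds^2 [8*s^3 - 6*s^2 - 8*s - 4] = 48*s - 12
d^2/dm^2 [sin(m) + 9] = -sin(m)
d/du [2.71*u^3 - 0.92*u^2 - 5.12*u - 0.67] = 8.13*u^2 - 1.84*u - 5.12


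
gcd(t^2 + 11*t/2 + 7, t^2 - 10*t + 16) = 1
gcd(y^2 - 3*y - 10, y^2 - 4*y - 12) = y + 2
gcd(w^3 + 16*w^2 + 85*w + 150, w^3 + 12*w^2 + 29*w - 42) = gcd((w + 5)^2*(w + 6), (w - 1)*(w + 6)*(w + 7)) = w + 6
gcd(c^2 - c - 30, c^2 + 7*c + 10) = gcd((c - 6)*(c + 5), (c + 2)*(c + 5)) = c + 5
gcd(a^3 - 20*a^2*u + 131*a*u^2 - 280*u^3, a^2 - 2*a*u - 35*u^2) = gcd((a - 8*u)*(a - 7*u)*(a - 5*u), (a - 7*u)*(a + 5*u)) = -a + 7*u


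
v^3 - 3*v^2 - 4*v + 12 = (v - 3)*(v - 2)*(v + 2)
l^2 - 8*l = l*(l - 8)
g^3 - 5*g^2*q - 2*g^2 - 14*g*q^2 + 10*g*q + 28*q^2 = (g - 2)*(g - 7*q)*(g + 2*q)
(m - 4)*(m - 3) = m^2 - 7*m + 12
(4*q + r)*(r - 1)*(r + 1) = 4*q*r^2 - 4*q + r^3 - r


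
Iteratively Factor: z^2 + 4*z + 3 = (z + 1)*(z + 3)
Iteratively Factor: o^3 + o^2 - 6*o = (o - 2)*(o^2 + 3*o) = o*(o - 2)*(o + 3)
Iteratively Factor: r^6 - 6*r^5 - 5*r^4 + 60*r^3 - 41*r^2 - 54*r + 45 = (r + 1)*(r^5 - 7*r^4 + 2*r^3 + 58*r^2 - 99*r + 45) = (r - 3)*(r + 1)*(r^4 - 4*r^3 - 10*r^2 + 28*r - 15) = (r - 5)*(r - 3)*(r + 1)*(r^3 + r^2 - 5*r + 3) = (r - 5)*(r - 3)*(r + 1)*(r + 3)*(r^2 - 2*r + 1) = (r - 5)*(r - 3)*(r - 1)*(r + 1)*(r + 3)*(r - 1)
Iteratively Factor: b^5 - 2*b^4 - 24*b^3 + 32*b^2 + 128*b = (b - 4)*(b^4 + 2*b^3 - 16*b^2 - 32*b) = (b - 4)*(b + 4)*(b^3 - 2*b^2 - 8*b) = b*(b - 4)*(b + 4)*(b^2 - 2*b - 8) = b*(b - 4)^2*(b + 4)*(b + 2)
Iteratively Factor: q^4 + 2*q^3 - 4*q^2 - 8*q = (q)*(q^3 + 2*q^2 - 4*q - 8) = q*(q - 2)*(q^2 + 4*q + 4) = q*(q - 2)*(q + 2)*(q + 2)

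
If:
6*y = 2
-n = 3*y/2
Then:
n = -1/2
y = 1/3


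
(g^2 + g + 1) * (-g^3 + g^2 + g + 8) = -g^5 + g^3 + 10*g^2 + 9*g + 8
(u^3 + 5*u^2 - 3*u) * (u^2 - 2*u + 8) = u^5 + 3*u^4 - 5*u^3 + 46*u^2 - 24*u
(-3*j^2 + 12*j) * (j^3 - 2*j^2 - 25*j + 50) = -3*j^5 + 18*j^4 + 51*j^3 - 450*j^2 + 600*j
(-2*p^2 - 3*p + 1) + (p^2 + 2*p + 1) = -p^2 - p + 2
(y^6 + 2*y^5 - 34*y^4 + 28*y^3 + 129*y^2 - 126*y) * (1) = y^6 + 2*y^5 - 34*y^4 + 28*y^3 + 129*y^2 - 126*y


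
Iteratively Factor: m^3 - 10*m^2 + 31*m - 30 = (m - 2)*(m^2 - 8*m + 15) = (m - 5)*(m - 2)*(m - 3)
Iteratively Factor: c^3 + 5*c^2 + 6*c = (c + 2)*(c^2 + 3*c) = c*(c + 2)*(c + 3)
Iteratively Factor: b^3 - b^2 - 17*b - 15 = (b + 1)*(b^2 - 2*b - 15) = (b - 5)*(b + 1)*(b + 3)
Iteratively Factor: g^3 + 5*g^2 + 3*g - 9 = (g - 1)*(g^2 + 6*g + 9) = (g - 1)*(g + 3)*(g + 3)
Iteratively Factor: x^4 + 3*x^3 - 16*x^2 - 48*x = (x + 3)*(x^3 - 16*x) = (x - 4)*(x + 3)*(x^2 + 4*x) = x*(x - 4)*(x + 3)*(x + 4)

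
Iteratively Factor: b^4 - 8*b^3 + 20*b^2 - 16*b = (b - 2)*(b^3 - 6*b^2 + 8*b) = (b - 4)*(b - 2)*(b^2 - 2*b) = (b - 4)*(b - 2)^2*(b)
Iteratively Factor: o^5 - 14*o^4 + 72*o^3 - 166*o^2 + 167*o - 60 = (o - 3)*(o^4 - 11*o^3 + 39*o^2 - 49*o + 20) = (o - 3)*(o - 1)*(o^3 - 10*o^2 + 29*o - 20) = (o - 3)*(o - 1)^2*(o^2 - 9*o + 20) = (o - 4)*(o - 3)*(o - 1)^2*(o - 5)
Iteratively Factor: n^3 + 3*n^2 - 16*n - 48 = (n - 4)*(n^2 + 7*n + 12) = (n - 4)*(n + 3)*(n + 4)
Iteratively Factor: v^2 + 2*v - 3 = (v + 3)*(v - 1)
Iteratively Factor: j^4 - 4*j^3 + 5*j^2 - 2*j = (j - 2)*(j^3 - 2*j^2 + j) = (j - 2)*(j - 1)*(j^2 - j) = j*(j - 2)*(j - 1)*(j - 1)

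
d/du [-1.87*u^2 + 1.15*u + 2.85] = 1.15 - 3.74*u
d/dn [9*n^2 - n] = 18*n - 1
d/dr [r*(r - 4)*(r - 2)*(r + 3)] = 4*r^3 - 9*r^2 - 20*r + 24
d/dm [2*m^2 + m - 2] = 4*m + 1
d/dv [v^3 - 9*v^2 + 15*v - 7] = 3*v^2 - 18*v + 15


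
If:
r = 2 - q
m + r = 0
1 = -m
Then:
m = -1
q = 1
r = 1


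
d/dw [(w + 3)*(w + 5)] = 2*w + 8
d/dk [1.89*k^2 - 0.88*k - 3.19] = 3.78*k - 0.88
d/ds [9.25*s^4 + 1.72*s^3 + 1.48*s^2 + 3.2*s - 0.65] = 37.0*s^3 + 5.16*s^2 + 2.96*s + 3.2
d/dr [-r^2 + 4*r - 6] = 4 - 2*r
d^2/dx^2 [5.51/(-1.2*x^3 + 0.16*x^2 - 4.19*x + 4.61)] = ((39.672*x - 1.7632)*(1.2*x^3 - 0.16*x^2 + 4.19*x - 4.61) - 5.51*(3.6*x^2 - 0.32*x + 4.19)*(7.2*x^2 - 0.64*x + 8.38))/(1.2*x^3 - 0.16*x^2 + 4.19*x - 4.61)^3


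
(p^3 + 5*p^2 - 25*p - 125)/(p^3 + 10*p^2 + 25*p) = (p - 5)/p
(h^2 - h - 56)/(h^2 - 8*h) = (h + 7)/h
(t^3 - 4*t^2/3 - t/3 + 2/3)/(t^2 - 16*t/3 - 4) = (t^2 - 2*t + 1)/(t - 6)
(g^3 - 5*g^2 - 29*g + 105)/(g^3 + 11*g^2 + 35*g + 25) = (g^2 - 10*g + 21)/(g^2 + 6*g + 5)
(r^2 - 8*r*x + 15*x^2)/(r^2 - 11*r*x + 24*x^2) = (-r + 5*x)/(-r + 8*x)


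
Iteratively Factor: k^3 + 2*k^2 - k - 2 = (k + 1)*(k^2 + k - 2) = (k + 1)*(k + 2)*(k - 1)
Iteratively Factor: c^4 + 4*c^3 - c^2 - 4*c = (c - 1)*(c^3 + 5*c^2 + 4*c) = c*(c - 1)*(c^2 + 5*c + 4) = c*(c - 1)*(c + 4)*(c + 1)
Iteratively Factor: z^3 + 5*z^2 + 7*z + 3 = (z + 1)*(z^2 + 4*z + 3) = (z + 1)*(z + 3)*(z + 1)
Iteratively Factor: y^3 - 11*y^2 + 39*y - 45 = (y - 3)*(y^2 - 8*y + 15) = (y - 5)*(y - 3)*(y - 3)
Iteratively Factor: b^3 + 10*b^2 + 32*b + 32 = (b + 2)*(b^2 + 8*b + 16) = (b + 2)*(b + 4)*(b + 4)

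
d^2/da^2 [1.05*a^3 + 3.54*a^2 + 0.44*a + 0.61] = 6.3*a + 7.08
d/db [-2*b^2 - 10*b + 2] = -4*b - 10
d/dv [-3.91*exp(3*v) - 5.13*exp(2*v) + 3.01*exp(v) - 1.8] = (-11.73*exp(2*v) - 10.26*exp(v) + 3.01)*exp(v)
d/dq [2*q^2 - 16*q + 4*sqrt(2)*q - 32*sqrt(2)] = 4*q - 16 + 4*sqrt(2)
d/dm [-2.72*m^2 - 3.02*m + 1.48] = -5.44*m - 3.02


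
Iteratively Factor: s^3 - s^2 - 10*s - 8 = (s - 4)*(s^2 + 3*s + 2) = (s - 4)*(s + 1)*(s + 2)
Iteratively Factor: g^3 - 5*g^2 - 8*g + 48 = (g + 3)*(g^2 - 8*g + 16) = (g - 4)*(g + 3)*(g - 4)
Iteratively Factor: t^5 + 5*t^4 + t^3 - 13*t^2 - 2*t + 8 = (t - 1)*(t^4 + 6*t^3 + 7*t^2 - 6*t - 8) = (t - 1)*(t + 2)*(t^3 + 4*t^2 - t - 4) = (t - 1)^2*(t + 2)*(t^2 + 5*t + 4) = (t - 1)^2*(t + 1)*(t + 2)*(t + 4)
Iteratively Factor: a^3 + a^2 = (a + 1)*(a^2) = a*(a + 1)*(a)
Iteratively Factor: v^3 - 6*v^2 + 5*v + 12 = (v + 1)*(v^2 - 7*v + 12) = (v - 4)*(v + 1)*(v - 3)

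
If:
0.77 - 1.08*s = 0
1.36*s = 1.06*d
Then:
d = 0.91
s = 0.71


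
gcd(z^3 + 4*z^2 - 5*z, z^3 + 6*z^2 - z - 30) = z + 5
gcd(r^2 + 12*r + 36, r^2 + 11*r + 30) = r + 6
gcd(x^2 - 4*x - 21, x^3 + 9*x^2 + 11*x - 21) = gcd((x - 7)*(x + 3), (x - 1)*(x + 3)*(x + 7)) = x + 3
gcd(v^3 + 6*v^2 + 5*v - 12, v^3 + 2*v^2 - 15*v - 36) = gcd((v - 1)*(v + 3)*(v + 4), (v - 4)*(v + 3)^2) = v + 3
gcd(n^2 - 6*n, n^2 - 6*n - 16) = 1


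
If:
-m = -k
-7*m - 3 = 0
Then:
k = -3/7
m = -3/7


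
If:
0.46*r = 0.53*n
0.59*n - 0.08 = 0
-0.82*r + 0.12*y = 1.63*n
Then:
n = 0.14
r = 0.16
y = 2.91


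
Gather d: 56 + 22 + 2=80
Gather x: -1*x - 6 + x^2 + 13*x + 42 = x^2 + 12*x + 36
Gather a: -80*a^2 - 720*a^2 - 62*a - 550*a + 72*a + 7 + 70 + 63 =-800*a^2 - 540*a + 140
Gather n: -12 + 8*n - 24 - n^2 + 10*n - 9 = -n^2 + 18*n - 45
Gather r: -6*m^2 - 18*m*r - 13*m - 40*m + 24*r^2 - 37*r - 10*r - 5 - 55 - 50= -6*m^2 - 53*m + 24*r^2 + r*(-18*m - 47) - 110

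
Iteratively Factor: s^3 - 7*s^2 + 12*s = (s - 3)*(s^2 - 4*s) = (s - 4)*(s - 3)*(s)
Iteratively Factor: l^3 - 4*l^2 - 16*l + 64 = (l + 4)*(l^2 - 8*l + 16) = (l - 4)*(l + 4)*(l - 4)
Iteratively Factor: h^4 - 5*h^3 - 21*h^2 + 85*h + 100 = (h - 5)*(h^3 - 21*h - 20) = (h - 5)*(h + 4)*(h^2 - 4*h - 5) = (h - 5)*(h + 1)*(h + 4)*(h - 5)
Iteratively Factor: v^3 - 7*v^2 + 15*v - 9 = (v - 3)*(v^2 - 4*v + 3) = (v - 3)*(v - 1)*(v - 3)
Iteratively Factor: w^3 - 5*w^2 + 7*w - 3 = (w - 1)*(w^2 - 4*w + 3) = (w - 3)*(w - 1)*(w - 1)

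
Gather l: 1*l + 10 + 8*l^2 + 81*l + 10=8*l^2 + 82*l + 20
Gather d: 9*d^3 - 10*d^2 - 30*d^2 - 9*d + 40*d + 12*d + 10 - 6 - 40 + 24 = 9*d^3 - 40*d^2 + 43*d - 12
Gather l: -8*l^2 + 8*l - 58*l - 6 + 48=-8*l^2 - 50*l + 42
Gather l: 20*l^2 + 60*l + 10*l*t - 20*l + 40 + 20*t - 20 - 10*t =20*l^2 + l*(10*t + 40) + 10*t + 20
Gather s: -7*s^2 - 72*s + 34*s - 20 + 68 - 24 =-7*s^2 - 38*s + 24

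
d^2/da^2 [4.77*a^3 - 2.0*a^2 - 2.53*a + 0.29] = 28.62*a - 4.0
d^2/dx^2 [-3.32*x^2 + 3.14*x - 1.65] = -6.64000000000000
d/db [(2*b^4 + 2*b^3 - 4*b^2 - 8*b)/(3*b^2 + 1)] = 2*(6*b^5 + 3*b^4 + 4*b^3 + 15*b^2 - 4*b - 4)/(9*b^4 + 6*b^2 + 1)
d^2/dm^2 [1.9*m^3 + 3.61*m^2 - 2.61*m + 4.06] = 11.4*m + 7.22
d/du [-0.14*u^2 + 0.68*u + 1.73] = 0.68 - 0.28*u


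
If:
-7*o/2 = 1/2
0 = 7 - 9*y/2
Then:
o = -1/7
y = 14/9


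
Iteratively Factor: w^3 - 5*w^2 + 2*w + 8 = (w + 1)*(w^2 - 6*w + 8) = (w - 2)*(w + 1)*(w - 4)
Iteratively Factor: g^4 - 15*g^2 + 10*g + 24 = (g + 1)*(g^3 - g^2 - 14*g + 24) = (g + 1)*(g + 4)*(g^2 - 5*g + 6) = (g - 2)*(g + 1)*(g + 4)*(g - 3)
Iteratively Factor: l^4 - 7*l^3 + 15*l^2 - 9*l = (l - 1)*(l^3 - 6*l^2 + 9*l) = (l - 3)*(l - 1)*(l^2 - 3*l) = l*(l - 3)*(l - 1)*(l - 3)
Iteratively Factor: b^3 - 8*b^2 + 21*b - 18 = (b - 2)*(b^2 - 6*b + 9) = (b - 3)*(b - 2)*(b - 3)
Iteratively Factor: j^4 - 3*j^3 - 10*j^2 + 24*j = (j - 2)*(j^3 - j^2 - 12*j) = j*(j - 2)*(j^2 - j - 12) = j*(j - 4)*(j - 2)*(j + 3)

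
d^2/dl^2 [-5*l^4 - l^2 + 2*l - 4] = -60*l^2 - 2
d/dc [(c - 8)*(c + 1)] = 2*c - 7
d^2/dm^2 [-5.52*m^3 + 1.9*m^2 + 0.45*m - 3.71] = 3.8 - 33.12*m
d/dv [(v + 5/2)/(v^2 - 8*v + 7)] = (v^2 - 8*v - (v - 4)*(2*v + 5) + 7)/(v^2 - 8*v + 7)^2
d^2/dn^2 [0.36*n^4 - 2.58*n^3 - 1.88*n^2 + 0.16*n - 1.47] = 4.32*n^2 - 15.48*n - 3.76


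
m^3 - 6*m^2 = m^2*(m - 6)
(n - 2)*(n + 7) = n^2 + 5*n - 14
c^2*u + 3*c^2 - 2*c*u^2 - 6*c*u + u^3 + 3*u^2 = (-c + u)^2*(u + 3)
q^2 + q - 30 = (q - 5)*(q + 6)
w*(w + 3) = w^2 + 3*w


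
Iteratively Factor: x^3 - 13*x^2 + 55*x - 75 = (x - 5)*(x^2 - 8*x + 15) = (x - 5)^2*(x - 3)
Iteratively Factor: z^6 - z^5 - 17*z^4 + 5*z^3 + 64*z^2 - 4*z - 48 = (z + 3)*(z^5 - 4*z^4 - 5*z^3 + 20*z^2 + 4*z - 16) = (z - 1)*(z + 3)*(z^4 - 3*z^3 - 8*z^2 + 12*z + 16) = (z - 4)*(z - 1)*(z + 3)*(z^3 + z^2 - 4*z - 4) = (z - 4)*(z - 1)*(z + 1)*(z + 3)*(z^2 - 4) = (z - 4)*(z - 2)*(z - 1)*(z + 1)*(z + 3)*(z + 2)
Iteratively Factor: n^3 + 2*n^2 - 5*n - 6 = (n - 2)*(n^2 + 4*n + 3) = (n - 2)*(n + 3)*(n + 1)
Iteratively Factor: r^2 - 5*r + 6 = (r - 3)*(r - 2)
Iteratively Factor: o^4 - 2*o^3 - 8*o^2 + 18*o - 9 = (o - 1)*(o^3 - o^2 - 9*o + 9) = (o - 1)*(o + 3)*(o^2 - 4*o + 3) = (o - 1)^2*(o + 3)*(o - 3)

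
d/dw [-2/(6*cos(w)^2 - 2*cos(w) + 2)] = (1 - 6*cos(w))*sin(w)/(3*sin(w)^2 + cos(w) - 4)^2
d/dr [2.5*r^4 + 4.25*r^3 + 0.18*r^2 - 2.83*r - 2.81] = 10.0*r^3 + 12.75*r^2 + 0.36*r - 2.83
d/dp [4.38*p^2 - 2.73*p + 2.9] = 8.76*p - 2.73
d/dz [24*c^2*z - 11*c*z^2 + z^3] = 24*c^2 - 22*c*z + 3*z^2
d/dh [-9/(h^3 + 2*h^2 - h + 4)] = 9*(3*h^2 + 4*h - 1)/(h^3 + 2*h^2 - h + 4)^2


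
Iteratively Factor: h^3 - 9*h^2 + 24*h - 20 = (h - 2)*(h^2 - 7*h + 10) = (h - 5)*(h - 2)*(h - 2)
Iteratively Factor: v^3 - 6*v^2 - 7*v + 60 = (v - 5)*(v^2 - v - 12) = (v - 5)*(v + 3)*(v - 4)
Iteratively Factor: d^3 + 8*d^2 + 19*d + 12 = (d + 1)*(d^2 + 7*d + 12) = (d + 1)*(d + 3)*(d + 4)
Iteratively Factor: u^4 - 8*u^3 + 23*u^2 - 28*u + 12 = (u - 2)*(u^3 - 6*u^2 + 11*u - 6) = (u - 2)*(u - 1)*(u^2 - 5*u + 6) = (u - 2)^2*(u - 1)*(u - 3)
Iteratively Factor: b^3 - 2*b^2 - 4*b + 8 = (b + 2)*(b^2 - 4*b + 4) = (b - 2)*(b + 2)*(b - 2)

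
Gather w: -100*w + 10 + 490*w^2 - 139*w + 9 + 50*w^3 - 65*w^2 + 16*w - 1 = 50*w^3 + 425*w^2 - 223*w + 18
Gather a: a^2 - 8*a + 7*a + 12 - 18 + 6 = a^2 - a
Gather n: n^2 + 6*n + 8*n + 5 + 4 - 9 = n^2 + 14*n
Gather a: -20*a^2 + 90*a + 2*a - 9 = -20*a^2 + 92*a - 9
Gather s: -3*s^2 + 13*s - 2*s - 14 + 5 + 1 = -3*s^2 + 11*s - 8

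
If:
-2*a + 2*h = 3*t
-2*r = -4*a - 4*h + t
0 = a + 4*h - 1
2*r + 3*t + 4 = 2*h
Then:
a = -29/11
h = 10/11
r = -51/11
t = 26/11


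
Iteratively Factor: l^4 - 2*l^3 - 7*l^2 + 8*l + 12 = (l - 3)*(l^3 + l^2 - 4*l - 4) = (l - 3)*(l - 2)*(l^2 + 3*l + 2) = (l - 3)*(l - 2)*(l + 2)*(l + 1)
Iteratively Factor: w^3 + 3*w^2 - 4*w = (w)*(w^2 + 3*w - 4) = w*(w - 1)*(w + 4)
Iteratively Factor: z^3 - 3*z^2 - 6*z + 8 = (z - 1)*(z^2 - 2*z - 8) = (z - 1)*(z + 2)*(z - 4)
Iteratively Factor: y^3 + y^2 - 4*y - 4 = (y + 2)*(y^2 - y - 2) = (y - 2)*(y + 2)*(y + 1)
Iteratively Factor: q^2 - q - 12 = (q + 3)*(q - 4)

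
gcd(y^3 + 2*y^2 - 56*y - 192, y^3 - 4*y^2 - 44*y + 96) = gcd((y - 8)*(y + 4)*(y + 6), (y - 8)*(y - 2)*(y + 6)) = y^2 - 2*y - 48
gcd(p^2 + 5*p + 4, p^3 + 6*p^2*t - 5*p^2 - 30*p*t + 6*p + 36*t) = 1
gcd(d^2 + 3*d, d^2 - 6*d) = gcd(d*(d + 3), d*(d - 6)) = d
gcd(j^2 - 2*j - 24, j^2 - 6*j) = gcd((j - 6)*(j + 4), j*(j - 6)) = j - 6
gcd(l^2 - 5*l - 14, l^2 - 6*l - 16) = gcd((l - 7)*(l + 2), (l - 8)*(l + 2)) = l + 2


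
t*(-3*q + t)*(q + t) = -3*q^2*t - 2*q*t^2 + t^3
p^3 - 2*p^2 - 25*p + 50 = (p - 5)*(p - 2)*(p + 5)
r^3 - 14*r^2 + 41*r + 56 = (r - 8)*(r - 7)*(r + 1)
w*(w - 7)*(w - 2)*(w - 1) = w^4 - 10*w^3 + 23*w^2 - 14*w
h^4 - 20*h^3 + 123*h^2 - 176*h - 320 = (h - 8)^2*(h - 5)*(h + 1)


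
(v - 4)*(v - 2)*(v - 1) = v^3 - 7*v^2 + 14*v - 8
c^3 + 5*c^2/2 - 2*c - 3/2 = (c - 1)*(c + 1/2)*(c + 3)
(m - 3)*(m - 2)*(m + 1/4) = m^3 - 19*m^2/4 + 19*m/4 + 3/2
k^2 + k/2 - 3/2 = (k - 1)*(k + 3/2)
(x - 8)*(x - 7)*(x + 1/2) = x^3 - 29*x^2/2 + 97*x/2 + 28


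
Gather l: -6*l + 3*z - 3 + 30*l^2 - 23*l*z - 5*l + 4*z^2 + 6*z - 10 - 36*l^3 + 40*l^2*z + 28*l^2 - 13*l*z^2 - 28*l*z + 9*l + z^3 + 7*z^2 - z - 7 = -36*l^3 + l^2*(40*z + 58) + l*(-13*z^2 - 51*z - 2) + z^3 + 11*z^2 + 8*z - 20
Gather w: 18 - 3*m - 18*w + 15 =-3*m - 18*w + 33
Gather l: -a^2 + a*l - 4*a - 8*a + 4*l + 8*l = -a^2 - 12*a + l*(a + 12)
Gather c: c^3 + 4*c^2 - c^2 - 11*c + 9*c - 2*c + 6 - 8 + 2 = c^3 + 3*c^2 - 4*c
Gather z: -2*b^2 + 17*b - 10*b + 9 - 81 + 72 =-2*b^2 + 7*b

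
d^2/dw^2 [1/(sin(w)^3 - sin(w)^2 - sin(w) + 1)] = (-7*sin(w) + 9*cos(w)^2 - 13)/((sin(w) - 1)*cos(w)^4)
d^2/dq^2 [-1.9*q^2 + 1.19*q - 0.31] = -3.80000000000000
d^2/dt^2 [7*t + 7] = 0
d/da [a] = 1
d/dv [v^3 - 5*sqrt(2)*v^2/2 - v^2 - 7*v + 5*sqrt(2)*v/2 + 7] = 3*v^2 - 5*sqrt(2)*v - 2*v - 7 + 5*sqrt(2)/2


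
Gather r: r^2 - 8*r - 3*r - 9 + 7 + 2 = r^2 - 11*r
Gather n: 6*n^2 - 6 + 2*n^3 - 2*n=2*n^3 + 6*n^2 - 2*n - 6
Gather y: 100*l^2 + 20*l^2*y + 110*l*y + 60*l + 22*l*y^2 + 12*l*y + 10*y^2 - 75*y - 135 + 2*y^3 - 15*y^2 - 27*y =100*l^2 + 60*l + 2*y^3 + y^2*(22*l - 5) + y*(20*l^2 + 122*l - 102) - 135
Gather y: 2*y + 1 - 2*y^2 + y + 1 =-2*y^2 + 3*y + 2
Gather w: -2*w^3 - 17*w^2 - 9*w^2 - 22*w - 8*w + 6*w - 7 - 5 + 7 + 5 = -2*w^3 - 26*w^2 - 24*w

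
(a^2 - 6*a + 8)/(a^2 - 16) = (a - 2)/(a + 4)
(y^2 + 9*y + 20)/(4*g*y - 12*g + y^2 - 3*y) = (y^2 + 9*y + 20)/(4*g*y - 12*g + y^2 - 3*y)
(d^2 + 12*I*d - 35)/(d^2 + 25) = (d + 7*I)/(d - 5*I)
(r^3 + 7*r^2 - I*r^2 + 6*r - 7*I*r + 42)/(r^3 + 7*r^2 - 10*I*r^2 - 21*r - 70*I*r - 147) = (r + 2*I)/(r - 7*I)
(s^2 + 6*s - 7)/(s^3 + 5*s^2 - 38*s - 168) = (s - 1)/(s^2 - 2*s - 24)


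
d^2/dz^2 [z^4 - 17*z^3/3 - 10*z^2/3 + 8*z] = 12*z^2 - 34*z - 20/3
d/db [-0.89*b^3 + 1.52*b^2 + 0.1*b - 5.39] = -2.67*b^2 + 3.04*b + 0.1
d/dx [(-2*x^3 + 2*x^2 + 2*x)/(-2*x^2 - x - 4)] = 2*(2*x^4 + 2*x^3 + 13*x^2 - 8*x - 4)/(4*x^4 + 4*x^3 + 17*x^2 + 8*x + 16)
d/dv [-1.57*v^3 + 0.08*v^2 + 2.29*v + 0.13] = -4.71*v^2 + 0.16*v + 2.29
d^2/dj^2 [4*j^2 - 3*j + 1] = 8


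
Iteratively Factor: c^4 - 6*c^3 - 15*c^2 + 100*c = (c - 5)*(c^3 - c^2 - 20*c) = c*(c - 5)*(c^2 - c - 20) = c*(c - 5)*(c + 4)*(c - 5)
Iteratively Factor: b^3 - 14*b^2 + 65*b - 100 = (b - 5)*(b^2 - 9*b + 20) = (b - 5)^2*(b - 4)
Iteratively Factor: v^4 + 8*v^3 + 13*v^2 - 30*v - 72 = (v + 3)*(v^3 + 5*v^2 - 2*v - 24) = (v - 2)*(v + 3)*(v^2 + 7*v + 12) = (v - 2)*(v + 3)^2*(v + 4)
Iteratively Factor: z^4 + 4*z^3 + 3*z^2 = (z)*(z^3 + 4*z^2 + 3*z) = z^2*(z^2 + 4*z + 3) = z^2*(z + 3)*(z + 1)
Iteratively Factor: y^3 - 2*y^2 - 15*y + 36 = (y + 4)*(y^2 - 6*y + 9) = (y - 3)*(y + 4)*(y - 3)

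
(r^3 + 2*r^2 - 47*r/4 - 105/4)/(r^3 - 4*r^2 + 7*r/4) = (2*r^2 + 11*r + 15)/(r*(2*r - 1))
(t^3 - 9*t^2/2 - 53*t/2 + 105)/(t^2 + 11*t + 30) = (t^2 - 19*t/2 + 21)/(t + 6)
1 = 1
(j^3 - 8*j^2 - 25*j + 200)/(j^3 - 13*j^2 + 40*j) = (j + 5)/j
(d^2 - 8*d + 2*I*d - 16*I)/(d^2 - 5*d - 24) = (d + 2*I)/(d + 3)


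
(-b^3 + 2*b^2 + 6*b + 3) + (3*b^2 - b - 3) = -b^3 + 5*b^2 + 5*b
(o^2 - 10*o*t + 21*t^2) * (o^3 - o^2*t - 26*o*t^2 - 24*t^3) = o^5 - 11*o^4*t + 5*o^3*t^2 + 215*o^2*t^3 - 306*o*t^4 - 504*t^5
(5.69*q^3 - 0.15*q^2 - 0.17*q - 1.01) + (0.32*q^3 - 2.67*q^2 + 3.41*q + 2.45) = 6.01*q^3 - 2.82*q^2 + 3.24*q + 1.44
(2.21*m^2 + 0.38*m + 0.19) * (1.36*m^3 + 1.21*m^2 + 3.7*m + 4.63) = 3.0056*m^5 + 3.1909*m^4 + 8.8952*m^3 + 11.8682*m^2 + 2.4624*m + 0.8797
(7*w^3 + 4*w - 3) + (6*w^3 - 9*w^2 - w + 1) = 13*w^3 - 9*w^2 + 3*w - 2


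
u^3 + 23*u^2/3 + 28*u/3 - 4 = (u - 1/3)*(u + 2)*(u + 6)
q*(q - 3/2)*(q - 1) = q^3 - 5*q^2/2 + 3*q/2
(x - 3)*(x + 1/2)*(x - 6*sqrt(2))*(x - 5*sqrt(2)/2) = x^4 - 17*sqrt(2)*x^3/2 - 5*x^3/2 + 57*x^2/2 + 85*sqrt(2)*x^2/4 - 75*x + 51*sqrt(2)*x/4 - 45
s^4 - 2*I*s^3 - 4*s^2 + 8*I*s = s*(s - 2)*(s + 2)*(s - 2*I)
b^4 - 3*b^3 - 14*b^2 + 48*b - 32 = (b - 4)*(b - 2)*(b - 1)*(b + 4)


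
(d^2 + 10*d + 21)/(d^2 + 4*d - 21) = (d + 3)/(d - 3)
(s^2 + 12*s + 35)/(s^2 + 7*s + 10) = (s + 7)/(s + 2)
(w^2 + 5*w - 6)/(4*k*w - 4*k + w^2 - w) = (w + 6)/(4*k + w)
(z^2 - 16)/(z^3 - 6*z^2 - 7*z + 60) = (z + 4)/(z^2 - 2*z - 15)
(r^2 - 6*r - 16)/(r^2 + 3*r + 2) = (r - 8)/(r + 1)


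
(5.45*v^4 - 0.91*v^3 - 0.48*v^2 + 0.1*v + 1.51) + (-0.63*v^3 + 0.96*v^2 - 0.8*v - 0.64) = 5.45*v^4 - 1.54*v^3 + 0.48*v^2 - 0.7*v + 0.87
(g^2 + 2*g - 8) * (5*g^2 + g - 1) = 5*g^4 + 11*g^3 - 39*g^2 - 10*g + 8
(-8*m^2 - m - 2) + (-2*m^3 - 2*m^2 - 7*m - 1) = -2*m^3 - 10*m^2 - 8*m - 3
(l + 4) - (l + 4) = 0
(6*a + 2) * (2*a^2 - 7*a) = 12*a^3 - 38*a^2 - 14*a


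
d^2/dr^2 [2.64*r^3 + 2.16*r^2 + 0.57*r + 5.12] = 15.84*r + 4.32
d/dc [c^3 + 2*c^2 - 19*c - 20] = 3*c^2 + 4*c - 19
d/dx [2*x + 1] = 2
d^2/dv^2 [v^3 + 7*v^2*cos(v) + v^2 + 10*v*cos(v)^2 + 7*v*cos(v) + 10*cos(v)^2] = -7*v^2*cos(v) - 28*v*sin(v) - 7*v*cos(v) - 20*v*cos(2*v) + 6*v - 20*sqrt(2)*sin(2*v + pi/4) + 14*sqrt(2)*cos(v + pi/4) + 2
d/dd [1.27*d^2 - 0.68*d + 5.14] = 2.54*d - 0.68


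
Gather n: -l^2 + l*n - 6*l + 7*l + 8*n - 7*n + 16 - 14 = -l^2 + l + n*(l + 1) + 2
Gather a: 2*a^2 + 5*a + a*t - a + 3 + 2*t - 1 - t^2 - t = 2*a^2 + a*(t + 4) - t^2 + t + 2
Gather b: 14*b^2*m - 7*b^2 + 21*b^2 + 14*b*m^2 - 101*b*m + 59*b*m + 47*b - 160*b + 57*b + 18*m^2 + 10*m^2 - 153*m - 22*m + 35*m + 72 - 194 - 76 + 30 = b^2*(14*m + 14) + b*(14*m^2 - 42*m - 56) + 28*m^2 - 140*m - 168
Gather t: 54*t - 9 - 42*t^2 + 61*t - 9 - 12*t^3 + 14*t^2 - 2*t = -12*t^3 - 28*t^2 + 113*t - 18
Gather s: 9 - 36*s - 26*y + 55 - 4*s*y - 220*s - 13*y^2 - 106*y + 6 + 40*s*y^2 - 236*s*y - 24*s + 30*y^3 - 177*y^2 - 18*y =s*(40*y^2 - 240*y - 280) + 30*y^3 - 190*y^2 - 150*y + 70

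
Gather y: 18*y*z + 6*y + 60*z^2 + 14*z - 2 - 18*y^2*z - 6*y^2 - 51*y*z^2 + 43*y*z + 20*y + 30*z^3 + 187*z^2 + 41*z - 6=y^2*(-18*z - 6) + y*(-51*z^2 + 61*z + 26) + 30*z^3 + 247*z^2 + 55*z - 8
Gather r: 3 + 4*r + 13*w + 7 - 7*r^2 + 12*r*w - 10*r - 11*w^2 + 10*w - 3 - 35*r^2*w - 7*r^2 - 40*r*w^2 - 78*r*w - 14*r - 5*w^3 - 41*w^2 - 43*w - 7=r^2*(-35*w - 14) + r*(-40*w^2 - 66*w - 20) - 5*w^3 - 52*w^2 - 20*w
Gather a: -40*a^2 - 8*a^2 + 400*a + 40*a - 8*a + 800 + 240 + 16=-48*a^2 + 432*a + 1056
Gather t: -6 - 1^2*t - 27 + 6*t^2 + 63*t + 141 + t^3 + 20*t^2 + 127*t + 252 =t^3 + 26*t^2 + 189*t + 360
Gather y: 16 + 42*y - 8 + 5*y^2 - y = 5*y^2 + 41*y + 8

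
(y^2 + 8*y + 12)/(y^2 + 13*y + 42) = (y + 2)/(y + 7)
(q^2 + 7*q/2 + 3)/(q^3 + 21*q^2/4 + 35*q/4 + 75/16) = 8*(q + 2)/(8*q^2 + 30*q + 25)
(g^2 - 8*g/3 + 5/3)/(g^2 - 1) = (g - 5/3)/(g + 1)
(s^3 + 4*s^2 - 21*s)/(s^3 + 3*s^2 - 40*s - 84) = s*(s - 3)/(s^2 - 4*s - 12)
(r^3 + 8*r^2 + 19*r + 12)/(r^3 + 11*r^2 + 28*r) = (r^2 + 4*r + 3)/(r*(r + 7))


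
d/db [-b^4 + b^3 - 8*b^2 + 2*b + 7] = -4*b^3 + 3*b^2 - 16*b + 2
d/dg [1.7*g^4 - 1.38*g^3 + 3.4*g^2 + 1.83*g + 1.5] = 6.8*g^3 - 4.14*g^2 + 6.8*g + 1.83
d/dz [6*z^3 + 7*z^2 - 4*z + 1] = 18*z^2 + 14*z - 4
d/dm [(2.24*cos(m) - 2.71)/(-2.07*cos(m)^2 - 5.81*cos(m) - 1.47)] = (-4.6368*cos(m)^2 + 11.2194*cos(m) + 19.0379)*sin(m)/(4.2849*cos(m)^4 + 24.0534*cos(m)^3 + 39.8419*cos(m)^2 + 17.0814*cos(m) + 2.1609)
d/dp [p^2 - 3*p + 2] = 2*p - 3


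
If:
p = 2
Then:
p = 2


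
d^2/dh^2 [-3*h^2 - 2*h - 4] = -6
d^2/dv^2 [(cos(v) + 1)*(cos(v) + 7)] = -8*cos(v) - 2*cos(2*v)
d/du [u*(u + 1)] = 2*u + 1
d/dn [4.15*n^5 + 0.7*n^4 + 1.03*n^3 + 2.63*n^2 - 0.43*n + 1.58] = 20.75*n^4 + 2.8*n^3 + 3.09*n^2 + 5.26*n - 0.43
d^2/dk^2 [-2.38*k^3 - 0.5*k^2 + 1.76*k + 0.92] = -14.28*k - 1.0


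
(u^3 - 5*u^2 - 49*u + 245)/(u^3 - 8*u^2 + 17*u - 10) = (u^2 - 49)/(u^2 - 3*u + 2)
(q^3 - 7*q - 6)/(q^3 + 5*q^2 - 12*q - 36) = (q + 1)/(q + 6)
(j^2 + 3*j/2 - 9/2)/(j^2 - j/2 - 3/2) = (j + 3)/(j + 1)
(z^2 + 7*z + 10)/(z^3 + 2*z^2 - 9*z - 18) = (z + 5)/(z^2 - 9)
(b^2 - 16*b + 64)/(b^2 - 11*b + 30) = (b^2 - 16*b + 64)/(b^2 - 11*b + 30)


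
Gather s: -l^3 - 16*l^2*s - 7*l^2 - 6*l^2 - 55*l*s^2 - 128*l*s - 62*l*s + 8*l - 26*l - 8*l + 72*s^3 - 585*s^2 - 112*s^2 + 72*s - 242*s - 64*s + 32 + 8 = -l^3 - 13*l^2 - 26*l + 72*s^3 + s^2*(-55*l - 697) + s*(-16*l^2 - 190*l - 234) + 40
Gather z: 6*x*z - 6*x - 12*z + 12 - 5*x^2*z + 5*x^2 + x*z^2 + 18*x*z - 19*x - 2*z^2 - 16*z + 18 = 5*x^2 - 25*x + z^2*(x - 2) + z*(-5*x^2 + 24*x - 28) + 30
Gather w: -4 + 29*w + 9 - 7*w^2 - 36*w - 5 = -7*w^2 - 7*w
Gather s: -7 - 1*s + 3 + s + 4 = 0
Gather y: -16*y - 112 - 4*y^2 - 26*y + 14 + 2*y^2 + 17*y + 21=-2*y^2 - 25*y - 77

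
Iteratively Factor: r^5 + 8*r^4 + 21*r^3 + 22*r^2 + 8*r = (r + 1)*(r^4 + 7*r^3 + 14*r^2 + 8*r) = (r + 1)^2*(r^3 + 6*r^2 + 8*r) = (r + 1)^2*(r + 2)*(r^2 + 4*r) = r*(r + 1)^2*(r + 2)*(r + 4)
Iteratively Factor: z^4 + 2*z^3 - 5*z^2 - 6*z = (z + 3)*(z^3 - z^2 - 2*z) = (z - 2)*(z + 3)*(z^2 + z) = (z - 2)*(z + 1)*(z + 3)*(z)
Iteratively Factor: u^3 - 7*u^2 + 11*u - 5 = (u - 5)*(u^2 - 2*u + 1) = (u - 5)*(u - 1)*(u - 1)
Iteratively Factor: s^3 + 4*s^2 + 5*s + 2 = (s + 2)*(s^2 + 2*s + 1) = (s + 1)*(s + 2)*(s + 1)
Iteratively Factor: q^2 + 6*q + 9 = (q + 3)*(q + 3)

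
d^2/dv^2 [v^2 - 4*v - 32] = 2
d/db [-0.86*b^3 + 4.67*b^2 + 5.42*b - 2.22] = -2.58*b^2 + 9.34*b + 5.42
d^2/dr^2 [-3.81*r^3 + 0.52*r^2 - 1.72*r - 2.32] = 1.04 - 22.86*r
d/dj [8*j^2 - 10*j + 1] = 16*j - 10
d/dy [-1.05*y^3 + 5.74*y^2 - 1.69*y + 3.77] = -3.15*y^2 + 11.48*y - 1.69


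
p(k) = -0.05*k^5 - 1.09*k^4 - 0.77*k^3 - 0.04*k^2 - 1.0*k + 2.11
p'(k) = -0.25*k^4 - 4.36*k^3 - 2.31*k^2 - 0.08*k - 1.0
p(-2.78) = -35.68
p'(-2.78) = 60.11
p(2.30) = -43.49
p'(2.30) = -73.45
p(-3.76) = -134.05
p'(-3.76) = 148.44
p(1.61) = -10.68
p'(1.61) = -26.99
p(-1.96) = -4.93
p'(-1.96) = 19.42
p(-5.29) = -526.19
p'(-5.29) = 384.44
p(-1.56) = 0.50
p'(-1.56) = 8.57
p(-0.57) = 2.70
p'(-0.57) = -0.92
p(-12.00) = -8821.73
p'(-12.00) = 2017.40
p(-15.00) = -14605.64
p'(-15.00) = 1539.20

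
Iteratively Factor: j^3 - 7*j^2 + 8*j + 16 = (j + 1)*(j^2 - 8*j + 16) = (j - 4)*(j + 1)*(j - 4)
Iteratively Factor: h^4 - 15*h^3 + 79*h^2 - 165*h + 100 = (h - 5)*(h^3 - 10*h^2 + 29*h - 20) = (h - 5)*(h - 1)*(h^2 - 9*h + 20) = (h - 5)*(h - 4)*(h - 1)*(h - 5)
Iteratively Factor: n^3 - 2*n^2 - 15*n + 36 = (n + 4)*(n^2 - 6*n + 9) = (n - 3)*(n + 4)*(n - 3)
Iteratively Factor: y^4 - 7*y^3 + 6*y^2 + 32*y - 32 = (y + 2)*(y^3 - 9*y^2 + 24*y - 16) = (y - 4)*(y + 2)*(y^2 - 5*y + 4) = (y - 4)*(y - 1)*(y + 2)*(y - 4)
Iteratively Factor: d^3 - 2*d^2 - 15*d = (d + 3)*(d^2 - 5*d) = d*(d + 3)*(d - 5)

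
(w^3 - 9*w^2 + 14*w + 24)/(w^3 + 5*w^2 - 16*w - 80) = (w^2 - 5*w - 6)/(w^2 + 9*w + 20)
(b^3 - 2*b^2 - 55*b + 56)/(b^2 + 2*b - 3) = (b^2 - b - 56)/(b + 3)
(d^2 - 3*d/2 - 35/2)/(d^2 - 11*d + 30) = (d + 7/2)/(d - 6)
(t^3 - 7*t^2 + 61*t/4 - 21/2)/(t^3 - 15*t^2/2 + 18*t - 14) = (t - 3/2)/(t - 2)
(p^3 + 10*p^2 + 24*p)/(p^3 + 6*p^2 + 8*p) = (p + 6)/(p + 2)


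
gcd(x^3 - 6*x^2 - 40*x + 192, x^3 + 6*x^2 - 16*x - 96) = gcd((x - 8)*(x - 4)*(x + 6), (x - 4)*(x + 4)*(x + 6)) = x^2 + 2*x - 24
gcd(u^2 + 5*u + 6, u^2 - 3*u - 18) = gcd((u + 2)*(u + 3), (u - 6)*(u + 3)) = u + 3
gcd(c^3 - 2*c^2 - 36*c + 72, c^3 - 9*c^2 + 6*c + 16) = c - 2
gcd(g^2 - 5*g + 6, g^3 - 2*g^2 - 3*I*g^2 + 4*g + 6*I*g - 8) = g - 2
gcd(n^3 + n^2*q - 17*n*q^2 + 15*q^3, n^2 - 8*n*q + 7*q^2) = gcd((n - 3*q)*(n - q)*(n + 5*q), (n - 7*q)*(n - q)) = -n + q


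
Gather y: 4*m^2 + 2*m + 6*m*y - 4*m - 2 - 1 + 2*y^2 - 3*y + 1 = 4*m^2 - 2*m + 2*y^2 + y*(6*m - 3) - 2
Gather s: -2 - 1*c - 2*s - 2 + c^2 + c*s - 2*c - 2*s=c^2 - 3*c + s*(c - 4) - 4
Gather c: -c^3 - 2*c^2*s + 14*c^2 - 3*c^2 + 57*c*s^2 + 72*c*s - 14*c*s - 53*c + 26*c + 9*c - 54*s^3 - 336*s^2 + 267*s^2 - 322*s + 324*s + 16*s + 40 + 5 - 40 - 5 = -c^3 + c^2*(11 - 2*s) + c*(57*s^2 + 58*s - 18) - 54*s^3 - 69*s^2 + 18*s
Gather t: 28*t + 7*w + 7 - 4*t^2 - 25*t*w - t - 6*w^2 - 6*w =-4*t^2 + t*(27 - 25*w) - 6*w^2 + w + 7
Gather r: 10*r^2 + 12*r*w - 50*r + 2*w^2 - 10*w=10*r^2 + r*(12*w - 50) + 2*w^2 - 10*w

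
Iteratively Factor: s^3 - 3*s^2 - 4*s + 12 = (s - 3)*(s^2 - 4) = (s - 3)*(s - 2)*(s + 2)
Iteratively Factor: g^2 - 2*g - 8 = (g + 2)*(g - 4)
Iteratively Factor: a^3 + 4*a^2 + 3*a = (a + 3)*(a^2 + a) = a*(a + 3)*(a + 1)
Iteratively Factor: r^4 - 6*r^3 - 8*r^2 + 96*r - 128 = (r - 4)*(r^3 - 2*r^2 - 16*r + 32) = (r - 4)*(r - 2)*(r^2 - 16) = (r - 4)*(r - 2)*(r + 4)*(r - 4)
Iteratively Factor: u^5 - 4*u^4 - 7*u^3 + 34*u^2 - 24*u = (u - 1)*(u^4 - 3*u^3 - 10*u^2 + 24*u) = (u - 4)*(u - 1)*(u^3 + u^2 - 6*u) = (u - 4)*(u - 1)*(u + 3)*(u^2 - 2*u) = (u - 4)*(u - 2)*(u - 1)*(u + 3)*(u)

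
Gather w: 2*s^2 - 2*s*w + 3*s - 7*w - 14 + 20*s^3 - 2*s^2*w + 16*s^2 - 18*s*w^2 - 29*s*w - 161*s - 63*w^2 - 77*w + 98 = 20*s^3 + 18*s^2 - 158*s + w^2*(-18*s - 63) + w*(-2*s^2 - 31*s - 84) + 84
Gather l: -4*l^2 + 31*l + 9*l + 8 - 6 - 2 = -4*l^2 + 40*l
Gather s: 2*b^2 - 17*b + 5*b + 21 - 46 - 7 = 2*b^2 - 12*b - 32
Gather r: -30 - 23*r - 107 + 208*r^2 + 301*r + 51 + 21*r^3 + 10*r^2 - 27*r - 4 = 21*r^3 + 218*r^2 + 251*r - 90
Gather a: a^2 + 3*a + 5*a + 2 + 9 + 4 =a^2 + 8*a + 15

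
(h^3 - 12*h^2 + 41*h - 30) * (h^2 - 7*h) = h^5 - 19*h^4 + 125*h^3 - 317*h^2 + 210*h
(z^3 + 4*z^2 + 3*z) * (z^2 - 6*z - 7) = z^5 - 2*z^4 - 28*z^3 - 46*z^2 - 21*z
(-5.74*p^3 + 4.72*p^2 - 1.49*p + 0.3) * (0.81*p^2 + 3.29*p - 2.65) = -4.6494*p^5 - 15.0614*p^4 + 29.5329*p^3 - 17.1671*p^2 + 4.9355*p - 0.795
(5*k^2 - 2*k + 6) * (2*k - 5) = 10*k^3 - 29*k^2 + 22*k - 30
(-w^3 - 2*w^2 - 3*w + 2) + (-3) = -w^3 - 2*w^2 - 3*w - 1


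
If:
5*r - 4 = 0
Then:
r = 4/5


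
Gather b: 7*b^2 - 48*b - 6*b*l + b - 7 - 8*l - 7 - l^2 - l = 7*b^2 + b*(-6*l - 47) - l^2 - 9*l - 14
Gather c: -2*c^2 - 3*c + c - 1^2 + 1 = -2*c^2 - 2*c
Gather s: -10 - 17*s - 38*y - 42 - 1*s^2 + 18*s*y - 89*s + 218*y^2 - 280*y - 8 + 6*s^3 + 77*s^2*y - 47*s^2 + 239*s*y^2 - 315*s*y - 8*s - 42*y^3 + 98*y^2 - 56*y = 6*s^3 + s^2*(77*y - 48) + s*(239*y^2 - 297*y - 114) - 42*y^3 + 316*y^2 - 374*y - 60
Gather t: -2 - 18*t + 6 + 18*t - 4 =0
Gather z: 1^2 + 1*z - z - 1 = 0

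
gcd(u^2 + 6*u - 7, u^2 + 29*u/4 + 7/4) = u + 7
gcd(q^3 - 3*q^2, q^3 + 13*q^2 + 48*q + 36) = 1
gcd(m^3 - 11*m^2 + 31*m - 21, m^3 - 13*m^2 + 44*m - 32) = m - 1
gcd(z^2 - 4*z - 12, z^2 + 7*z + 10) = z + 2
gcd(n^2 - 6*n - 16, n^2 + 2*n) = n + 2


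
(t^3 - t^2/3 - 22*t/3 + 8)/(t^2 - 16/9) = 3*(t^2 + t - 6)/(3*t + 4)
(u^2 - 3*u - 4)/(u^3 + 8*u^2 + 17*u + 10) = (u - 4)/(u^2 + 7*u + 10)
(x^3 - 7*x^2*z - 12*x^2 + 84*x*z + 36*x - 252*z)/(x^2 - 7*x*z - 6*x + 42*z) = x - 6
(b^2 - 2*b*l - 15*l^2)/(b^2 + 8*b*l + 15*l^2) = (b - 5*l)/(b + 5*l)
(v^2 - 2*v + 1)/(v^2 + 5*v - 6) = (v - 1)/(v + 6)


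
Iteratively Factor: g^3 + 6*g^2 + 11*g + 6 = (g + 1)*(g^2 + 5*g + 6) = (g + 1)*(g + 3)*(g + 2)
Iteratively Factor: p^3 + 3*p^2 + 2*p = (p)*(p^2 + 3*p + 2) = p*(p + 2)*(p + 1)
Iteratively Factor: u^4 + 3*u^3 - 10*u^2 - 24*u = (u + 2)*(u^3 + u^2 - 12*u) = u*(u + 2)*(u^2 + u - 12) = u*(u + 2)*(u + 4)*(u - 3)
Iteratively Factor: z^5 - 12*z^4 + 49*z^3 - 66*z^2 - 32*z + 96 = (z - 4)*(z^4 - 8*z^3 + 17*z^2 + 2*z - 24) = (z - 4)*(z - 3)*(z^3 - 5*z^2 + 2*z + 8) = (z - 4)*(z - 3)*(z + 1)*(z^2 - 6*z + 8) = (z - 4)^2*(z - 3)*(z + 1)*(z - 2)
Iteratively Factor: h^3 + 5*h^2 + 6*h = (h + 2)*(h^2 + 3*h) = (h + 2)*(h + 3)*(h)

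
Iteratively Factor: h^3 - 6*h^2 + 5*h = (h - 5)*(h^2 - h) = (h - 5)*(h - 1)*(h)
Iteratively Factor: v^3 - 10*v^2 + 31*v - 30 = (v - 5)*(v^2 - 5*v + 6) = (v - 5)*(v - 3)*(v - 2)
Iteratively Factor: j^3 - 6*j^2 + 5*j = (j)*(j^2 - 6*j + 5) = j*(j - 1)*(j - 5)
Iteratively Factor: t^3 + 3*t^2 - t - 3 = (t - 1)*(t^2 + 4*t + 3) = (t - 1)*(t + 3)*(t + 1)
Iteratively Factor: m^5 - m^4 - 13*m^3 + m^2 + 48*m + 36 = (m - 3)*(m^4 + 2*m^3 - 7*m^2 - 20*m - 12) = (m - 3)*(m + 2)*(m^3 - 7*m - 6) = (m - 3)*(m + 1)*(m + 2)*(m^2 - m - 6) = (m - 3)*(m + 1)*(m + 2)^2*(m - 3)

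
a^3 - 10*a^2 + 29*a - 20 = (a - 5)*(a - 4)*(a - 1)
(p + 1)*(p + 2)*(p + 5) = p^3 + 8*p^2 + 17*p + 10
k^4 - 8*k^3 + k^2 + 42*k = k*(k - 7)*(k - 3)*(k + 2)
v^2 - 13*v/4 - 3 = (v - 4)*(v + 3/4)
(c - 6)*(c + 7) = c^2 + c - 42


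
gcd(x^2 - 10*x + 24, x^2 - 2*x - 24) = x - 6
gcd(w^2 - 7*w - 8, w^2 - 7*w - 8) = w^2 - 7*w - 8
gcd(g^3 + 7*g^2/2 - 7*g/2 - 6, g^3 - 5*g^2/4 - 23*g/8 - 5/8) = g + 1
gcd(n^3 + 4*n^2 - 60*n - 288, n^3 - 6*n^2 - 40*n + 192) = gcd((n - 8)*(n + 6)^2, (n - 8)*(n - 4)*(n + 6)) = n^2 - 2*n - 48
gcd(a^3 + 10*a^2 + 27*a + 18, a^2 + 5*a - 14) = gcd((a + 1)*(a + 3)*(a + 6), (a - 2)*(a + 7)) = 1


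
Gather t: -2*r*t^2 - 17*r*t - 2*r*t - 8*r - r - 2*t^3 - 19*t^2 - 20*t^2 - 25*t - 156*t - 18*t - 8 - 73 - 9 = -9*r - 2*t^3 + t^2*(-2*r - 39) + t*(-19*r - 199) - 90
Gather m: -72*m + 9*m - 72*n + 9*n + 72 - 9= -63*m - 63*n + 63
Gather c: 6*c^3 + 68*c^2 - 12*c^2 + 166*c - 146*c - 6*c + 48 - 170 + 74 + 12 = 6*c^3 + 56*c^2 + 14*c - 36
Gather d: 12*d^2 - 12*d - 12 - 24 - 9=12*d^2 - 12*d - 45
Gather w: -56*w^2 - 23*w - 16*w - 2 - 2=-56*w^2 - 39*w - 4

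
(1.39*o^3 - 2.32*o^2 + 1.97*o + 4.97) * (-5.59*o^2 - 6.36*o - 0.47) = -7.7701*o^5 + 4.1284*o^4 + 3.0896*o^3 - 39.2211*o^2 - 32.5351*o - 2.3359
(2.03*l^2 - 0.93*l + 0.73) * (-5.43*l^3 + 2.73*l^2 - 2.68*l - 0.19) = -11.0229*l^5 + 10.5918*l^4 - 11.9432*l^3 + 4.0996*l^2 - 1.7797*l - 0.1387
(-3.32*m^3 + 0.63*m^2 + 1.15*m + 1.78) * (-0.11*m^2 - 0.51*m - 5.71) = 0.3652*m^5 + 1.6239*m^4 + 18.5094*m^3 - 4.3796*m^2 - 7.4743*m - 10.1638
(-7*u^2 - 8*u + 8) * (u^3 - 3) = -7*u^5 - 8*u^4 + 8*u^3 + 21*u^2 + 24*u - 24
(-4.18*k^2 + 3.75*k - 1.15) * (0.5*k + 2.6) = -2.09*k^3 - 8.993*k^2 + 9.175*k - 2.99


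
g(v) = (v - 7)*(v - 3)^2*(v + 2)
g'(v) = (v - 7)*(v - 3)^2 + (v - 7)*(v + 2)*(2*v - 6) + (v - 3)^2*(v + 2) = 4*v^3 - 33*v^2 + 50*v + 39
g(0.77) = -85.82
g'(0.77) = 59.76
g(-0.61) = -137.85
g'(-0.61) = -4.69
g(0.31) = -111.83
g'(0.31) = 51.45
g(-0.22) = -133.25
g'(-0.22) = 26.36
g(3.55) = -5.79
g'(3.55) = -20.43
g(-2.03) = 6.85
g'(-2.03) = -231.95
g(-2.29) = 75.39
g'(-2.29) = -296.59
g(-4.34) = 1429.62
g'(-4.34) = -1126.56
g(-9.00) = 16128.00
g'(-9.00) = -6000.00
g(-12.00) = 42750.00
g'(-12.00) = -12225.00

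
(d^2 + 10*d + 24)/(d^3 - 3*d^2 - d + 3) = (d^2 + 10*d + 24)/(d^3 - 3*d^2 - d + 3)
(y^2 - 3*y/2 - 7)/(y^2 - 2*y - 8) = (y - 7/2)/(y - 4)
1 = 1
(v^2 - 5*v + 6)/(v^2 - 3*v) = (v - 2)/v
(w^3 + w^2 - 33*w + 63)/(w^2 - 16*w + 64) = (w^3 + w^2 - 33*w + 63)/(w^2 - 16*w + 64)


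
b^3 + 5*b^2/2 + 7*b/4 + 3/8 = (b + 1/2)^2*(b + 3/2)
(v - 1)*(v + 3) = v^2 + 2*v - 3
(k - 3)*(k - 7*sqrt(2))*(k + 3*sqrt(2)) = k^3 - 4*sqrt(2)*k^2 - 3*k^2 - 42*k + 12*sqrt(2)*k + 126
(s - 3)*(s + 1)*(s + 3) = s^3 + s^2 - 9*s - 9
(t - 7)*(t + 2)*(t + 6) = t^3 + t^2 - 44*t - 84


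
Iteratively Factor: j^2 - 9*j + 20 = (j - 5)*(j - 4)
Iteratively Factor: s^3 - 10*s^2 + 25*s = (s)*(s^2 - 10*s + 25) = s*(s - 5)*(s - 5)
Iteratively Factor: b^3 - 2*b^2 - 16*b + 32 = (b - 4)*(b^2 + 2*b - 8) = (b - 4)*(b + 4)*(b - 2)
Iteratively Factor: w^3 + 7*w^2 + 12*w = (w + 3)*(w^2 + 4*w) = (w + 3)*(w + 4)*(w)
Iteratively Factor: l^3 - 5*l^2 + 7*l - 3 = (l - 3)*(l^2 - 2*l + 1) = (l - 3)*(l - 1)*(l - 1)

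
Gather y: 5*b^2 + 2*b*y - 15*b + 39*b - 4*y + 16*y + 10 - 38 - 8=5*b^2 + 24*b + y*(2*b + 12) - 36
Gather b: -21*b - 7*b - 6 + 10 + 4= 8 - 28*b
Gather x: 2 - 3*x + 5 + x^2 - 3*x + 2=x^2 - 6*x + 9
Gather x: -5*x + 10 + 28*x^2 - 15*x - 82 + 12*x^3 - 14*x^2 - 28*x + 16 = 12*x^3 + 14*x^2 - 48*x - 56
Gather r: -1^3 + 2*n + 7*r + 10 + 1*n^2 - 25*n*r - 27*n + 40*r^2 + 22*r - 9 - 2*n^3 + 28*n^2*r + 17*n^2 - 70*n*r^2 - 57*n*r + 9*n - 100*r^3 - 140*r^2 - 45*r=-2*n^3 + 18*n^2 - 16*n - 100*r^3 + r^2*(-70*n - 100) + r*(28*n^2 - 82*n - 16)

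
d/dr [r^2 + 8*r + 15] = 2*r + 8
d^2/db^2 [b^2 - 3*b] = 2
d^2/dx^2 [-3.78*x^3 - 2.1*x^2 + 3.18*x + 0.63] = -22.68*x - 4.2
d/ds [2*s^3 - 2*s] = 6*s^2 - 2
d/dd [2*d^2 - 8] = 4*d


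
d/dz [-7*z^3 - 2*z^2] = z*(-21*z - 4)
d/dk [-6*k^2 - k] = -12*k - 1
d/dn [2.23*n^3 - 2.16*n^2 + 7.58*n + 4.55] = 6.69*n^2 - 4.32*n + 7.58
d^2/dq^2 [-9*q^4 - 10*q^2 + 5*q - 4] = -108*q^2 - 20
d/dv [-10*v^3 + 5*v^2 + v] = -30*v^2 + 10*v + 1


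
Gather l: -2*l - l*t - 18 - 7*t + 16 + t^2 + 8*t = l*(-t - 2) + t^2 + t - 2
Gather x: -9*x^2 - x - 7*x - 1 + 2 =-9*x^2 - 8*x + 1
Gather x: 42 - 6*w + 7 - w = 49 - 7*w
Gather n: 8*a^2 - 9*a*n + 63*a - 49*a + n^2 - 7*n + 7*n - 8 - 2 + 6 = 8*a^2 - 9*a*n + 14*a + n^2 - 4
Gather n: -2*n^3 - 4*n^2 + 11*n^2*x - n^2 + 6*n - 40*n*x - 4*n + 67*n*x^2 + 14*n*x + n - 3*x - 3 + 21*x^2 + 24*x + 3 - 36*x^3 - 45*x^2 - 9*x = -2*n^3 + n^2*(11*x - 5) + n*(67*x^2 - 26*x + 3) - 36*x^3 - 24*x^2 + 12*x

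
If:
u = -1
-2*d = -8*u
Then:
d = -4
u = -1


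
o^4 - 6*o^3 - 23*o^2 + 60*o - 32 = (o - 8)*(o - 1)^2*(o + 4)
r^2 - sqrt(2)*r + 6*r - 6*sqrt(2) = (r + 6)*(r - sqrt(2))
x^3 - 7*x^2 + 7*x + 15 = (x - 5)*(x - 3)*(x + 1)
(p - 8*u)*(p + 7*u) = p^2 - p*u - 56*u^2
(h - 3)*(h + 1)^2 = h^3 - h^2 - 5*h - 3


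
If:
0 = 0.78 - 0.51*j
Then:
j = 1.53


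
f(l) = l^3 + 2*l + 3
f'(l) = 3*l^2 + 2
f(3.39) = 48.74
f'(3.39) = 36.48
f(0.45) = 3.99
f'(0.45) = 2.61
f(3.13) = 39.92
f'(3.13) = 31.39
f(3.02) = 36.58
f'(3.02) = 29.36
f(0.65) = 4.57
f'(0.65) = 3.27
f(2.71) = 28.32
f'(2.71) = 24.03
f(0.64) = 4.54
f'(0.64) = 3.23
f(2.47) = 23.01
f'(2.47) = 20.30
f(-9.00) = -744.00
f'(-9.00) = 245.00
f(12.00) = 1755.00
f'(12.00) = 434.00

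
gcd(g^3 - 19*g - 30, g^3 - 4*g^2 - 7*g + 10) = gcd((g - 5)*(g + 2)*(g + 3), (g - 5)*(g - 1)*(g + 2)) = g^2 - 3*g - 10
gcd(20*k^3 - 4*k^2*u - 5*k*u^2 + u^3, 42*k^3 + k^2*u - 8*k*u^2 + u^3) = 2*k + u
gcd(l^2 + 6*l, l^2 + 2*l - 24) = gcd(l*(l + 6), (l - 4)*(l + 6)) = l + 6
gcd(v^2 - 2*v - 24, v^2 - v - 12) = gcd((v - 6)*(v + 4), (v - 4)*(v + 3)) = 1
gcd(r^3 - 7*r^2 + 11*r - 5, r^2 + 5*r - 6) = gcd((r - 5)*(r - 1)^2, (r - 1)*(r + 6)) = r - 1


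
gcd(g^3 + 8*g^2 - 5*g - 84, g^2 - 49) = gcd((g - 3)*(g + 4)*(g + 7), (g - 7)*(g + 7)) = g + 7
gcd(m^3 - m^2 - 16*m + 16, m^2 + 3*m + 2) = 1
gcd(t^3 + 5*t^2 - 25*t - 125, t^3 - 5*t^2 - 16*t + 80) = t - 5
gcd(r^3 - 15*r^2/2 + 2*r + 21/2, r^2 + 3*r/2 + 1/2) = r + 1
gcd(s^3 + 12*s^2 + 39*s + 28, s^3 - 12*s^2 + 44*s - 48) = 1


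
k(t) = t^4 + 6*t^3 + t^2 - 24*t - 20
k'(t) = 4*t^3 + 18*t^2 + 2*t - 24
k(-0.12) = -17.12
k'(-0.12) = -23.99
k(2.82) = 118.07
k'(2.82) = 214.49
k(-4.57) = -25.92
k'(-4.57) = -38.99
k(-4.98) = -1.66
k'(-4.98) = -81.58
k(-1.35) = 2.78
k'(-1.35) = -3.74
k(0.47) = -30.39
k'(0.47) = -18.67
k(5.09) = 1346.21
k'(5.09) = 980.01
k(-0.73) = -4.00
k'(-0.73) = -17.42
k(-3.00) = -20.00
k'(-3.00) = 24.00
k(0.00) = -20.00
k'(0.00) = -24.00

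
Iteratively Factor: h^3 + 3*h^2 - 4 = (h + 2)*(h^2 + h - 2) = (h + 2)^2*(h - 1)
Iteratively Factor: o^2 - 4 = (o - 2)*(o + 2)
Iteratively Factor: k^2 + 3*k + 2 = (k + 1)*(k + 2)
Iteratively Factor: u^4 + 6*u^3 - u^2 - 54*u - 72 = (u - 3)*(u^3 + 9*u^2 + 26*u + 24) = (u - 3)*(u + 2)*(u^2 + 7*u + 12) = (u - 3)*(u + 2)*(u + 3)*(u + 4)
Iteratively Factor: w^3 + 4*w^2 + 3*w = (w)*(w^2 + 4*w + 3) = w*(w + 1)*(w + 3)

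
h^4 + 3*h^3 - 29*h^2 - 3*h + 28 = (h - 4)*(h - 1)*(h + 1)*(h + 7)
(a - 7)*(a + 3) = a^2 - 4*a - 21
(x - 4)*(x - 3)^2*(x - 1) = x^4 - 11*x^3 + 43*x^2 - 69*x + 36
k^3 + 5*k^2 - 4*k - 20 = (k - 2)*(k + 2)*(k + 5)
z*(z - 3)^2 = z^3 - 6*z^2 + 9*z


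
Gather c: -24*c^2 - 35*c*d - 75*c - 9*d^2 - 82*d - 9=-24*c^2 + c*(-35*d - 75) - 9*d^2 - 82*d - 9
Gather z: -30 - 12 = -42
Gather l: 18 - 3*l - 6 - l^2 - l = -l^2 - 4*l + 12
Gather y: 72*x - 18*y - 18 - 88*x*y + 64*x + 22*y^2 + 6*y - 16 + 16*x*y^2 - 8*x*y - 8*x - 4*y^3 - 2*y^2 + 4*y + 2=128*x - 4*y^3 + y^2*(16*x + 20) + y*(-96*x - 8) - 32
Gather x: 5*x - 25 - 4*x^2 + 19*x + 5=-4*x^2 + 24*x - 20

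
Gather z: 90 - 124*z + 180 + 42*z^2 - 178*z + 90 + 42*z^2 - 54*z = 84*z^2 - 356*z + 360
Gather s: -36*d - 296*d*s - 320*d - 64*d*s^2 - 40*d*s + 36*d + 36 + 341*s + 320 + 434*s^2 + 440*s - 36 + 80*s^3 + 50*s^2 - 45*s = -320*d + 80*s^3 + s^2*(484 - 64*d) + s*(736 - 336*d) + 320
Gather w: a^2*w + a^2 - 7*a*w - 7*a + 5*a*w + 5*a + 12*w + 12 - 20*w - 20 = a^2 - 2*a + w*(a^2 - 2*a - 8) - 8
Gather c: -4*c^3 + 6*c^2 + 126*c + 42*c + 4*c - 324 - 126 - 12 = -4*c^3 + 6*c^2 + 172*c - 462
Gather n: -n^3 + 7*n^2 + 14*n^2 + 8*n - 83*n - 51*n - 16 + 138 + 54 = -n^3 + 21*n^2 - 126*n + 176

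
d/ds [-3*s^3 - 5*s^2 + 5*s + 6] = -9*s^2 - 10*s + 5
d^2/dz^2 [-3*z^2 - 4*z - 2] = -6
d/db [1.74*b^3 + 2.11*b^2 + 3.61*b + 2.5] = 5.22*b^2 + 4.22*b + 3.61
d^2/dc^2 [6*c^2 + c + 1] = 12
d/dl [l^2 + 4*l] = 2*l + 4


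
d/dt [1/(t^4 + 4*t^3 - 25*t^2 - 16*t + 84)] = 2*(-2*t^3 - 6*t^2 + 25*t + 8)/(t^4 + 4*t^3 - 25*t^2 - 16*t + 84)^2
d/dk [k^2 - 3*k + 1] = 2*k - 3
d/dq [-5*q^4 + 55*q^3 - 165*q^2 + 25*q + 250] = -20*q^3 + 165*q^2 - 330*q + 25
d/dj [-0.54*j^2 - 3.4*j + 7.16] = -1.08*j - 3.4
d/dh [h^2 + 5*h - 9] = 2*h + 5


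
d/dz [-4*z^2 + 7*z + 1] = 7 - 8*z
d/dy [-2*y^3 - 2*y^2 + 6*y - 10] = -6*y^2 - 4*y + 6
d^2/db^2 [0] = 0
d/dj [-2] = 0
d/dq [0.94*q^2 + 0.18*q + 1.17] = 1.88*q + 0.18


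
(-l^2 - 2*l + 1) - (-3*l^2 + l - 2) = 2*l^2 - 3*l + 3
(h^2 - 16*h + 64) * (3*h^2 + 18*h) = 3*h^4 - 30*h^3 - 96*h^2 + 1152*h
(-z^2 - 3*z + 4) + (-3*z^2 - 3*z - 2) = -4*z^2 - 6*z + 2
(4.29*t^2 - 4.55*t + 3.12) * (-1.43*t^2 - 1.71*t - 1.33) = -6.1347*t^4 - 0.829400000000001*t^3 - 2.3868*t^2 + 0.716299999999999*t - 4.1496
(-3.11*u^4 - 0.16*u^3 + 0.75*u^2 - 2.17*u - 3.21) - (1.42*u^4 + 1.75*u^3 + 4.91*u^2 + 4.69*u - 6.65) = -4.53*u^4 - 1.91*u^3 - 4.16*u^2 - 6.86*u + 3.44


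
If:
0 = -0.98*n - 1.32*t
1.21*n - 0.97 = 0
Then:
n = 0.80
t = -0.60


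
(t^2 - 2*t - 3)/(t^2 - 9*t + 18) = (t + 1)/(t - 6)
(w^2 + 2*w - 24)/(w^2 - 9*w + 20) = (w + 6)/(w - 5)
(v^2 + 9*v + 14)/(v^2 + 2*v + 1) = (v^2 + 9*v + 14)/(v^2 + 2*v + 1)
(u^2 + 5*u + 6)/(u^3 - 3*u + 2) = (u + 3)/(u^2 - 2*u + 1)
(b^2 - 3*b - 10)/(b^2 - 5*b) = (b + 2)/b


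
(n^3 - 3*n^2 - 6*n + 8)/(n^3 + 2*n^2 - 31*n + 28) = (n + 2)/(n + 7)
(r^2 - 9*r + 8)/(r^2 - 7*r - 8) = (r - 1)/(r + 1)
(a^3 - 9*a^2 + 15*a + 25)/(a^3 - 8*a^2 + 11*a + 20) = (a - 5)/(a - 4)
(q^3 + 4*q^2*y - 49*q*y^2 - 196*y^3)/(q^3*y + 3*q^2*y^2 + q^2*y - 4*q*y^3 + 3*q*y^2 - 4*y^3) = (-q^2 + 49*y^2)/(y*(-q^2 + q*y - q + y))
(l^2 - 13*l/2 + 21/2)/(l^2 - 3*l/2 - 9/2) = (2*l - 7)/(2*l + 3)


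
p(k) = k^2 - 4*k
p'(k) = 2*k - 4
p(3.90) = -0.39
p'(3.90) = 3.80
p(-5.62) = 54.06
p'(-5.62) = -15.24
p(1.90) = -3.99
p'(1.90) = -0.20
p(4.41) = 1.81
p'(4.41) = 4.82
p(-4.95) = 44.30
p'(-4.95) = -13.90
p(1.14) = -3.26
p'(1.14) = -1.72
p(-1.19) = 6.18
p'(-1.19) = -6.38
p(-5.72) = 55.60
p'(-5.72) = -15.44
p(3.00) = -3.00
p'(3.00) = 2.00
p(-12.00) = 192.00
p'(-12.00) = -28.00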